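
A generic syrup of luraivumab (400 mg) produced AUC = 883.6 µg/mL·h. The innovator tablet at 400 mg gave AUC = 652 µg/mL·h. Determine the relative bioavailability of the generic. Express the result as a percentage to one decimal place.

F_rel = (AUC_test/D_test) / (AUC_ref/D_ref)
      = (883.6/400) / (652/400)
      = 2.209 / 1.63 = 1.3552 = 135.52%

F_rel = 135.5%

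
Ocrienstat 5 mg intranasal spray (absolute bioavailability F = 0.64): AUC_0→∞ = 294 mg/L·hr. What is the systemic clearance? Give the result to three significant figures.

CL = F × Dose / AUC_0→∞
   = 0.64 × 5 / 294 = 0.0108844 L/hr

CL = 0.0109 L/hr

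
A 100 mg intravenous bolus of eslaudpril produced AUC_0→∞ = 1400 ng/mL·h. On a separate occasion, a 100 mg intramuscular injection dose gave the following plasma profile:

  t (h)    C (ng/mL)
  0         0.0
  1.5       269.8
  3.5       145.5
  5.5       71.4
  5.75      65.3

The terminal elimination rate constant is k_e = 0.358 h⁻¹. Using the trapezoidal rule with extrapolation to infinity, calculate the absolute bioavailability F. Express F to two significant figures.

Trapezoidal AUC_0→5.75 (intramuscular injection):
  [0→1.5]: (0.0+269.8)/2 × 1.5 = 202.35
  [1.5→3.5]: (269.8+145.5)/2 × 2 = 415.3
  [3.5→5.5]: (145.5+71.4)/2 × 2 = 216.9
  [5.5→5.75]: (71.4+65.3)/2 × 0.25 = 17.0875
  Sum = 851.6375 ng/mL·h
Tail: C_last/k_e = 65.3/0.358 = 182.402
AUC_0→∞ (intramuscular injection) = 851.6375 + 182.402 = 1034.0395 ng/mL·h
F = (AUC_ev/D_ev)/(AUC_iv/D_iv) = (1034.0395/100)/(1400/100) = 10.340395/14 = 0.7386

F = 0.74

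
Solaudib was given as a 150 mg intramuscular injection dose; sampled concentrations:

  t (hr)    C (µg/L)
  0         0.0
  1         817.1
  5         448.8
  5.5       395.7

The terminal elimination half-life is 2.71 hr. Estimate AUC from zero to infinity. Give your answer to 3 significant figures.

AUC = 4700 µg/L·hr

Trapezoidal AUC_0→5.5:
  [0→1]: (0.0+817.1)/2 × 1 = 408.55
  [1→5]: (817.1+448.8)/2 × 4 = 2531.8
  [5→5.5]: (448.8+395.7)/2 × 0.5 = 211.125
  Sum = 3151.475 µg/L·hr
k_e = ln2 / t½ = 0.693147 / 2.71 = 0.2558 hr^-1
Extrapolated tail: C_last / k_e = 395.7 / 0.2558 = 1546.912
AUC_0→∞ = 3151.475 + 1546.912 = 4698.387 µg/L·hr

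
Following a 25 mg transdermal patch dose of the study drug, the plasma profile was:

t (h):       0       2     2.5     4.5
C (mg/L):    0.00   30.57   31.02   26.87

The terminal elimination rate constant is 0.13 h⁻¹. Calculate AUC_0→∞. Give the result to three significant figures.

AUC = 311 mg/L·h

Trapezoidal AUC_0→4.5:
  [0→2]: (0.00+30.57)/2 × 2 = 30.57
  [2→2.5]: (30.57+31.02)/2 × 0.5 = 15.3975
  [2.5→4.5]: (31.02+26.87)/2 × 2 = 57.89
  Sum = 103.8575 mg/L·h
Extrapolated tail: C_last / k_e = 26.87 / 0.13 = 206.692
AUC_0→∞ = 103.8575 + 206.692 = 310.5495 mg/L·h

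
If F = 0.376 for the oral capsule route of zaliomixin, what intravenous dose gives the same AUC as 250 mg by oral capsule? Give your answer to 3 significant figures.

Systemic exposure from an extravascular dose = F × D_ev, so the equivalent IV dose is F × D_ev.
D_iv = F × D_ev = 0.376 × 250 = 94 mg

D_iv = 94.0 mg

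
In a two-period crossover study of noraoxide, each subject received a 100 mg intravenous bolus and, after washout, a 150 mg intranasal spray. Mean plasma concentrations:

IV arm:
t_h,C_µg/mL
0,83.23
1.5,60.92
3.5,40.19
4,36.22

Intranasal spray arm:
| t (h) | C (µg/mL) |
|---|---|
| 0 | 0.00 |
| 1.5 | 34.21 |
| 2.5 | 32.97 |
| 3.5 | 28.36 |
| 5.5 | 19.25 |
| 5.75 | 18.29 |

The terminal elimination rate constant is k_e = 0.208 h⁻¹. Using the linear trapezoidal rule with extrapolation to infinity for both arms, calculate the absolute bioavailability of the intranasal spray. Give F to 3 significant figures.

F = 0.381

Trapezoidal AUC_0→4 (IV):
  [0→1.5]: (83.23+60.92)/2 × 1.5 = 108.1125
  [1.5→3.5]: (60.92+40.19)/2 × 2 = 101.11
  [3.5→4]: (40.19+36.22)/2 × 0.5 = 19.1025
  Sum = 228.325 µg/mL·h
IV tail: 36.22/0.208 = 174.135; AUC_iv,0→∞ = 228.325 + 174.135 = 402.46 µg/mL·h
Trapezoidal AUC_0→5.75 (intranasal spray):
  [0→1.5]: (0.00+34.21)/2 × 1.5 = 25.6575
  [1.5→2.5]: (34.21+32.97)/2 × 1 = 33.59
  [2.5→3.5]: (32.97+28.36)/2 × 1 = 30.665
  [3.5→5.5]: (28.36+19.25)/2 × 2 = 47.61
  [5.5→5.75]: (19.25+18.29)/2 × 0.25 = 4.6925
  Sum = 142.215 µg/mL·h
intranasal spray tail: 18.29/0.208 = 87.933; AUC_ev,0→∞ = 142.215 + 87.933 = 230.148 µg/mL·h
F = (AUC_ev/D_ev)/(AUC_iv/D_iv) = (230.148/150)/(402.46/100) = 1.53432/4.0246 = 0.3812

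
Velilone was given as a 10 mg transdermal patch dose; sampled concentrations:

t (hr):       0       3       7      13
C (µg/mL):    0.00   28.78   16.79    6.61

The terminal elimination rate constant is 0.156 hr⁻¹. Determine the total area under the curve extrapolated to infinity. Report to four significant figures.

AUC = 246.9 µg/mL·hr

Trapezoidal AUC_0→13:
  [0→3]: (0.00+28.78)/2 × 3 = 43.17
  [3→7]: (28.78+16.79)/2 × 4 = 91.14
  [7→13]: (16.79+6.61)/2 × 6 = 70.2
  Sum = 204.51 µg/mL·hr
Extrapolated tail: C_last / k_e = 6.61 / 0.156 = 42.372
AUC_0→∞ = 204.51 + 42.372 = 246.882 µg/mL·hr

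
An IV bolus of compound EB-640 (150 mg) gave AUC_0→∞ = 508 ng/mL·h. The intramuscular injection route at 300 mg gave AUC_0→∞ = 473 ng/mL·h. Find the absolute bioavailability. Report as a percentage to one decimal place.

F = 46.6%

F = (AUC_ev / D_ev) / (AUC_iv / D_iv)
  = (473/300) / (508/150)
  = 1.57667 / 3.38667 = 0.4656
  = 46.56%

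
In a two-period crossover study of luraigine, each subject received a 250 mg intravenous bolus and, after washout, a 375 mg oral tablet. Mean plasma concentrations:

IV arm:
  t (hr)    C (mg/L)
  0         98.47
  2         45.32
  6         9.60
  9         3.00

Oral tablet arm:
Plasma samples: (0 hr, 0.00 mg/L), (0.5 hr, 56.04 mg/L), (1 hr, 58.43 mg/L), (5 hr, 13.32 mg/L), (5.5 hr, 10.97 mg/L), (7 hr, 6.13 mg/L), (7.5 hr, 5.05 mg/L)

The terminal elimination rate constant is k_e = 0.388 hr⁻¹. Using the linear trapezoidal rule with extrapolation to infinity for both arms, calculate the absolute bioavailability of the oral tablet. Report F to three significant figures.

Trapezoidal AUC_0→9 (IV):
  [0→2]: (98.47+45.32)/2 × 2 = 143.79
  [2→6]: (45.32+9.60)/2 × 4 = 109.84
  [6→9]: (9.60+3.00)/2 × 3 = 18.9
  Sum = 272.53 mg/L·hr
IV tail: 3.00/0.388 = 7.732; AUC_iv,0→∞ = 272.53 + 7.732 = 280.262 mg/L·hr
Trapezoidal AUC_0→7.5 (oral tablet):
  [0→0.5]: (0.00+56.04)/2 × 0.5 = 14.01
  [0.5→1]: (56.04+58.43)/2 × 0.5 = 28.6175
  [1→5]: (58.43+13.32)/2 × 4 = 143.5
  [5→5.5]: (13.32+10.97)/2 × 0.5 = 6.0725
  [5.5→7]: (10.97+6.13)/2 × 1.5 = 12.825
  [7→7.5]: (6.13+5.05)/2 × 0.5 = 2.795
  Sum = 207.82 mg/L·hr
oral tablet tail: 5.05/0.388 = 13.015; AUC_ev,0→∞ = 207.82 + 13.015 = 220.835 mg/L·hr
F = (AUC_ev/D_ev)/(AUC_iv/D_iv) = (220.835/375)/(280.262/250) = 0.588893/1.121048 = 0.5253

F = 0.525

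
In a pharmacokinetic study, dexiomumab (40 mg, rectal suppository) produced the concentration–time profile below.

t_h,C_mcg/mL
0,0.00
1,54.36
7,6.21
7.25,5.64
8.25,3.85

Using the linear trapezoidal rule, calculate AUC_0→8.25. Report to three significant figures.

AUC = 215 mcg/mL·h

Trapezoidal AUC_0→8.25:
  [0→1]: (0.00+54.36)/2 × 1 = 27.18
  [1→7]: (54.36+6.21)/2 × 6 = 181.71
  [7→7.25]: (6.21+5.64)/2 × 0.25 = 1.48125
  [7.25→8.25]: (5.64+3.85)/2 × 1 = 4.745
  Sum = 215.11625 mcg/mL·h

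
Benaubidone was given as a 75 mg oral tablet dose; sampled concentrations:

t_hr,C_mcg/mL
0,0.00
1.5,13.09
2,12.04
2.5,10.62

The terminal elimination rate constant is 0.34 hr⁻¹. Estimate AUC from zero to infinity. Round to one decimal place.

Trapezoidal AUC_0→2.5:
  [0→1.5]: (0.00+13.09)/2 × 1.5 = 9.8175
  [1.5→2]: (13.09+12.04)/2 × 0.5 = 6.2825
  [2→2.5]: (12.04+10.62)/2 × 0.5 = 5.665
  Sum = 21.765 mcg/mL·hr
Extrapolated tail: C_last / k_e = 10.62 / 0.34 = 31.235
AUC_0→∞ = 21.765 + 31.235 = 53.0 mcg/mL·hr

AUC = 53.0 mcg/mL·hr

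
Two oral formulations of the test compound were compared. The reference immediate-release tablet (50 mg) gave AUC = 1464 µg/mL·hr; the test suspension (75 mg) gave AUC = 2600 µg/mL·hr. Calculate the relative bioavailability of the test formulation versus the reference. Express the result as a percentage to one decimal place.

F_rel = (AUC_test/D_test) / (AUC_ref/D_ref)
      = (2600/75) / (1464/50)
      = 34.6667 / 29.28 = 1.1840 = 118.40%

F_rel = 118.4%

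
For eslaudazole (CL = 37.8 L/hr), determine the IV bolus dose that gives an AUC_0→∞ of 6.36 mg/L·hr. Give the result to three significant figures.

Dose_iv = CL × AUC_0→∞
     = 37.8 × 6.36 = 240.408 mg

Dose = 240 mg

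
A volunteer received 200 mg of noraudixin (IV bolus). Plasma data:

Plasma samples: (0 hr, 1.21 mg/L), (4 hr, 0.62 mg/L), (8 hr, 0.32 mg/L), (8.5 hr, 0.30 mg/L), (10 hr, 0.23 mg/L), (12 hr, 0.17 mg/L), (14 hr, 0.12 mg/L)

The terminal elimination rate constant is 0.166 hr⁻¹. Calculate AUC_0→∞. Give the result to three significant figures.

Trapezoidal AUC_0→14:
  [0→4]: (1.21+0.62)/2 × 4 = 3.66
  [4→8]: (0.62+0.32)/2 × 4 = 1.88
  [8→8.5]: (0.32+0.30)/2 × 0.5 = 0.155
  [8.5→10]: (0.30+0.23)/2 × 1.5 = 0.3975
  [10→12]: (0.23+0.17)/2 × 2 = 0.4
  [12→14]: (0.17+0.12)/2 × 2 = 0.29
  Sum = 6.7825 mg/L·hr
Extrapolated tail: C_last / k_e = 0.12 / 0.166 = 0.723
AUC_0→∞ = 6.7825 + 0.723 = 7.5055 mg/L·hr

AUC = 7.51 mg/L·hr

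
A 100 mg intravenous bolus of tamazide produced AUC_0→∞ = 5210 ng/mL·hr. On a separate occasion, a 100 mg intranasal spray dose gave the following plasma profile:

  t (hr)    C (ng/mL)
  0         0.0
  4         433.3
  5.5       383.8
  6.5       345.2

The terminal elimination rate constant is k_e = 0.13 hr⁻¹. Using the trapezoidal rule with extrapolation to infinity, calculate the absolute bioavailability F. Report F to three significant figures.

Trapezoidal AUC_0→6.5 (intranasal spray):
  [0→4]: (0.0+433.3)/2 × 4 = 866.6
  [4→5.5]: (433.3+383.8)/2 × 1.5 = 612.825
  [5.5→6.5]: (383.8+345.2)/2 × 1 = 364.5
  Sum = 1843.925 ng/mL·hr
Tail: C_last/k_e = 345.2/0.13 = 2655.385
AUC_0→∞ (intranasal spray) = 1843.925 + 2655.385 = 4499.31 ng/mL·hr
F = (AUC_ev/D_ev)/(AUC_iv/D_iv) = (4499.31/100)/(5210/100) = 44.9931/52.1 = 0.8636

F = 0.864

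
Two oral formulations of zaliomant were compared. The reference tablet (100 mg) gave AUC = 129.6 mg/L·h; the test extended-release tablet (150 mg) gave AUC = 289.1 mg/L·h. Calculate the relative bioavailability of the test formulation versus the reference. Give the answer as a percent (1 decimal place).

F_rel = (AUC_test/D_test) / (AUC_ref/D_ref)
      = (289.1/150) / (129.6/100)
      = 1.92733 / 1.296 = 1.4871 = 148.71%

F_rel = 148.7%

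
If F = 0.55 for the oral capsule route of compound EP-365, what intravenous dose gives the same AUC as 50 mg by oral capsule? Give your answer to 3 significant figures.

Systemic exposure from an extravascular dose = F × D_ev, so the equivalent IV dose is F × D_ev.
D_iv = F × D_ev = 0.55 × 50 = 27.5 mg

D_iv = 27.5 mg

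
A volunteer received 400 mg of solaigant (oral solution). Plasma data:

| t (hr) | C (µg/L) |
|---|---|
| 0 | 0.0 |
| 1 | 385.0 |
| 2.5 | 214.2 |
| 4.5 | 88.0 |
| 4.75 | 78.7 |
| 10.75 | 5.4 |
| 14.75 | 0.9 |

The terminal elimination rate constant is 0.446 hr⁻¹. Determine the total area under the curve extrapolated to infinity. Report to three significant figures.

Trapezoidal AUC_0→14.75:
  [0→1]: (0.0+385.0)/2 × 1 = 192.5
  [1→2.5]: (385.0+214.2)/2 × 1.5 = 449.4
  [2.5→4.5]: (214.2+88.0)/2 × 2 = 302.2
  [4.5→4.75]: (88.0+78.7)/2 × 0.25 = 20.8375
  [4.75→10.75]: (78.7+5.4)/2 × 6 = 252.3
  [10.75→14.75]: (5.4+0.9)/2 × 4 = 12.6
  Sum = 1229.8375 µg/L·hr
Extrapolated tail: C_last / k_e = 0.9 / 0.446 = 2.018
AUC_0→∞ = 1229.8375 + 2.018 = 1231.8555 µg/L·hr

AUC = 1230 µg/L·hr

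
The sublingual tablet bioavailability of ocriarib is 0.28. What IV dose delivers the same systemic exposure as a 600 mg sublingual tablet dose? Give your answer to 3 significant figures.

D_iv = 168 mg

Systemic exposure from an extravascular dose = F × D_ev, so the equivalent IV dose is F × D_ev.
D_iv = F × D_ev = 0.28 × 600 = 168 mg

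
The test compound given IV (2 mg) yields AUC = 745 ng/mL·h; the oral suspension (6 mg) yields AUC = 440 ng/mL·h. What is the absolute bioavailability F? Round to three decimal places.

F = 0.197

F = (AUC_ev / D_ev) / (AUC_iv / D_iv)
  = (440/6) / (745/2)
  = 73.3333 / 372.5 = 0.1969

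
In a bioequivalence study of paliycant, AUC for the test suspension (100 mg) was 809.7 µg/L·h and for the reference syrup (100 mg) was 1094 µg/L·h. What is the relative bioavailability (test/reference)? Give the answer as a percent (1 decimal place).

F_rel = (AUC_test/D_test) / (AUC_ref/D_ref)
      = (809.7/100) / (1094/100)
      = 8.097 / 10.94 = 0.7401 = 74.01%

F_rel = 74.0%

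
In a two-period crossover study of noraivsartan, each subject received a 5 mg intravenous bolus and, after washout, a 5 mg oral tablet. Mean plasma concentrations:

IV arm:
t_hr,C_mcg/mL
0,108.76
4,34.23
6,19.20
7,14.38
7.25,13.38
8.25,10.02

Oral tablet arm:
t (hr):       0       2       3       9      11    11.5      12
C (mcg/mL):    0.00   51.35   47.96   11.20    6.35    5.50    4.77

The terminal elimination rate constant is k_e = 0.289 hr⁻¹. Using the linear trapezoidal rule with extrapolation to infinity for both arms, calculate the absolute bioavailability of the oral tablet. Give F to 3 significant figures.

Trapezoidal AUC_0→8.25 (IV):
  [0→4]: (108.76+34.23)/2 × 4 = 285.98
  [4→6]: (34.23+19.20)/2 × 2 = 53.43
  [6→7]: (19.20+14.38)/2 × 1 = 16.79
  [7→7.25]: (14.38+13.38)/2 × 0.25 = 3.47
  [7.25→8.25]: (13.38+10.02)/2 × 1 = 11.7
  Sum = 371.37 mcg/mL·hr
IV tail: 10.02/0.289 = 34.671; AUC_iv,0→∞ = 371.37 + 34.671 = 406.041 mcg/mL·hr
Trapezoidal AUC_0→12 (oral tablet):
  [0→2]: (0.00+51.35)/2 × 2 = 51.35
  [2→3]: (51.35+47.96)/2 × 1 = 49.655
  [3→9]: (47.96+11.20)/2 × 6 = 177.48
  [9→11]: (11.20+6.35)/2 × 2 = 17.55
  [11→11.5]: (6.35+5.50)/2 × 0.5 = 2.9625
  [11.5→12]: (5.50+4.77)/2 × 0.5 = 2.5675
  Sum = 301.565 mcg/mL·hr
oral tablet tail: 4.77/0.289 = 16.505; AUC_ev,0→∞ = 301.565 + 16.505 = 318.07 mcg/mL·hr
F = (AUC_ev/D_ev)/(AUC_iv/D_iv) = (318.07/5)/(406.041/5) = 63.614/81.2082 = 0.7833

F = 0.783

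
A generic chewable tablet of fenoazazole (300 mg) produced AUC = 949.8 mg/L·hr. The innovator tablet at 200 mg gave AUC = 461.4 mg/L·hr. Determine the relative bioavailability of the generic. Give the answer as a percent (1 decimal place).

F_rel = (AUC_test/D_test) / (AUC_ref/D_ref)
      = (949.8/300) / (461.4/200)
      = 3.166 / 2.307 = 1.3723 = 137.23%

F_rel = 137.2%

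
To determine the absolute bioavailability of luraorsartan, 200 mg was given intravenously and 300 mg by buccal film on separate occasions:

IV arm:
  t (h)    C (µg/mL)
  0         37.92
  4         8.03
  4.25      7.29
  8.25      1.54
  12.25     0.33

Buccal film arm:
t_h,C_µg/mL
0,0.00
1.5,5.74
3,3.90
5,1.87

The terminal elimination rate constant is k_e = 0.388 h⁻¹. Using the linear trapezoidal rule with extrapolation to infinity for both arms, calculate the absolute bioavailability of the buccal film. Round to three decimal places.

Trapezoidal AUC_0→12.25 (IV):
  [0→4]: (37.92+8.03)/2 × 4 = 91.9
  [4→4.25]: (8.03+7.29)/2 × 0.25 = 1.915
  [4.25→8.25]: (7.29+1.54)/2 × 4 = 17.66
  [8.25→12.25]: (1.54+0.33)/2 × 4 = 3.74
  Sum = 115.215 µg/mL·h
IV tail: 0.33/0.388 = 0.851; AUC_iv,0→∞ = 115.215 + 0.851 = 116.066 µg/mL·h
Trapezoidal AUC_0→5 (buccal film):
  [0→1.5]: (0.00+5.74)/2 × 1.5 = 4.305
  [1.5→3]: (5.74+3.90)/2 × 1.5 = 7.23
  [3→5]: (3.90+1.87)/2 × 2 = 5.77
  Sum = 17.305 µg/mL·h
buccal film tail: 1.87/0.388 = 4.820; AUC_ev,0→∞ = 17.305 + 4.820 = 22.125 µg/mL·h
F = (AUC_ev/D_ev)/(AUC_iv/D_iv) = (22.125/300)/(116.066/200) = 0.07375/0.58033 = 0.1271

F = 0.127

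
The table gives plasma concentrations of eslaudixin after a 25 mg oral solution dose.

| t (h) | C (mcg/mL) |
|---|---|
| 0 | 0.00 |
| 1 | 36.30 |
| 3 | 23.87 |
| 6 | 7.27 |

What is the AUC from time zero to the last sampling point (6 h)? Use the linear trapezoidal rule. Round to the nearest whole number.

Trapezoidal AUC_0→6:
  [0→1]: (0.00+36.30)/2 × 1 = 18.15
  [1→3]: (36.30+23.87)/2 × 2 = 60.17
  [3→6]: (23.87+7.27)/2 × 3 = 46.71
  Sum = 125.03 mcg/mL·h

AUC = 125 mcg/mL·h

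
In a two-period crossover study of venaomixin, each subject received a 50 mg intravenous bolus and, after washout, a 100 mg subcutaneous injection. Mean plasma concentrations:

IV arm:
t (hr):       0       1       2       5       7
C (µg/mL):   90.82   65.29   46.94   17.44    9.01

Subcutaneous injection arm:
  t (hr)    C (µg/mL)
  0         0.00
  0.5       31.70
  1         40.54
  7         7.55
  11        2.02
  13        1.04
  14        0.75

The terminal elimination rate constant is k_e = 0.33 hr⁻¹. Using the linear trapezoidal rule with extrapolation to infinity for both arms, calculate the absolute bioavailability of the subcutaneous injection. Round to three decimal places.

F = 0.344

Trapezoidal AUC_0→7 (IV):
  [0→1]: (90.82+65.29)/2 × 1 = 78.055
  [1→2]: (65.29+46.94)/2 × 1 = 56.115
  [2→5]: (46.94+17.44)/2 × 3 = 96.57
  [5→7]: (17.44+9.01)/2 × 2 = 26.45
  Sum = 257.19 µg/mL·hr
IV tail: 9.01/0.33 = 27.303; AUC_iv,0→∞ = 257.19 + 27.303 = 284.493 µg/mL·hr
Trapezoidal AUC_0→14 (subcutaneous injection):
  [0→0.5]: (0.00+31.70)/2 × 0.5 = 7.925
  [0.5→1]: (31.70+40.54)/2 × 0.5 = 18.06
  [1→7]: (40.54+7.55)/2 × 6 = 144.27
  [7→11]: (7.55+2.02)/2 × 4 = 19.14
  [11→13]: (2.02+1.04)/2 × 2 = 3.06
  [13→14]: (1.04+0.75)/2 × 1 = 0.895
  Sum = 193.35 µg/mL·hr
subcutaneous injection tail: 0.75/0.33 = 2.273; AUC_ev,0→∞ = 193.35 + 2.273 = 195.623 µg/mL·hr
F = (AUC_ev/D_ev)/(AUC_iv/D_iv) = (195.623/100)/(284.493/50) = 1.95623/5.68986 = 0.3438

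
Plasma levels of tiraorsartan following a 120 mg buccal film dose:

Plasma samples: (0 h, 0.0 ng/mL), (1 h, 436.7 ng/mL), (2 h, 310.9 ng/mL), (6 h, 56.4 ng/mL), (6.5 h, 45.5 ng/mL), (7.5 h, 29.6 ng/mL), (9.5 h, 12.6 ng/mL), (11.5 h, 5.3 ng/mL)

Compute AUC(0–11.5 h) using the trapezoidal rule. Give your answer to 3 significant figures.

AUC = 1450 ng/mL·h

Trapezoidal AUC_0→11.5:
  [0→1]: (0.0+436.7)/2 × 1 = 218.35
  [1→2]: (436.7+310.9)/2 × 1 = 373.8
  [2→6]: (310.9+56.4)/2 × 4 = 734.6
  [6→6.5]: (56.4+45.5)/2 × 0.5 = 25.475
  [6.5→7.5]: (45.5+29.6)/2 × 1 = 37.55
  [7.5→9.5]: (29.6+12.6)/2 × 2 = 42.2
  [9.5→11.5]: (12.6+5.3)/2 × 2 = 17.9
  Sum = 1449.875 ng/mL·h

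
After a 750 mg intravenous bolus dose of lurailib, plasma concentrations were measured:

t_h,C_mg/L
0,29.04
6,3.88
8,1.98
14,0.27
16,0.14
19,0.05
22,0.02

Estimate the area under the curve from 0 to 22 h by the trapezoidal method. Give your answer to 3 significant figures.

Trapezoidal AUC_0→22:
  [0→6]: (29.04+3.88)/2 × 6 = 98.76
  [6→8]: (3.88+1.98)/2 × 2 = 5.86
  [8→14]: (1.98+0.27)/2 × 6 = 6.75
  [14→16]: (0.27+0.14)/2 × 2 = 0.41
  [16→19]: (0.14+0.05)/2 × 3 = 0.285
  [19→22]: (0.05+0.02)/2 × 3 = 0.105
  Sum = 112.17 mg/L·h

AUC = 112 mg/L·h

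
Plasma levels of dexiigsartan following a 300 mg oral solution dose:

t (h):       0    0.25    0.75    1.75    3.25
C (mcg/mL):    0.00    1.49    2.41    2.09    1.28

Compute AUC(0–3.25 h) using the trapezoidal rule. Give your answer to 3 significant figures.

AUC = 5.94 mcg/mL·h

Trapezoidal AUC_0→3.25:
  [0→0.25]: (0.00+1.49)/2 × 0.25 = 0.18625
  [0.25→0.75]: (1.49+2.41)/2 × 0.5 = 0.975
  [0.75→1.75]: (2.41+2.09)/2 × 1 = 2.25
  [1.75→3.25]: (2.09+1.28)/2 × 1.5 = 2.5275
  Sum = 5.93875 mcg/mL·h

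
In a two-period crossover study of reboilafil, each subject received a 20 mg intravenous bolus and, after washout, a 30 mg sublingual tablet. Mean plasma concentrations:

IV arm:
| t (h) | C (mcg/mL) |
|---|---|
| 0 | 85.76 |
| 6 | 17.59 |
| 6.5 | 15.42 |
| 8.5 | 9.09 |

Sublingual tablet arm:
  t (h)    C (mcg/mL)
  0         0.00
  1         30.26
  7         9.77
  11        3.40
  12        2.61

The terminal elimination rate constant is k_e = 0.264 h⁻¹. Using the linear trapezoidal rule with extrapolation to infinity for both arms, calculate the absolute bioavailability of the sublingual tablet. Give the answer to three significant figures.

Trapezoidal AUC_0→8.5 (IV):
  [0→6]: (85.76+17.59)/2 × 6 = 310.05
  [6→6.5]: (17.59+15.42)/2 × 0.5 = 8.2525
  [6.5→8.5]: (15.42+9.09)/2 × 2 = 24.51
  Sum = 342.8125 mcg/mL·h
IV tail: 9.09/0.264 = 34.432; AUC_iv,0→∞ = 342.8125 + 34.432 = 377.2445 mcg/mL·h
Trapezoidal AUC_0→12 (sublingual tablet):
  [0→1]: (0.00+30.26)/2 × 1 = 15.13
  [1→7]: (30.26+9.77)/2 × 6 = 120.09
  [7→11]: (9.77+3.40)/2 × 4 = 26.34
  [11→12]: (3.40+2.61)/2 × 1 = 3.005
  Sum = 164.565 mcg/mL·h
sublingual tablet tail: 2.61/0.264 = 9.886; AUC_ev,0→∞ = 164.565 + 9.886 = 174.451 mcg/mL·h
F = (AUC_ev/D_ev)/(AUC_iv/D_iv) = (174.451/30)/(377.2445/20) = 5.81503/18.862225 = 0.3083

F = 0.308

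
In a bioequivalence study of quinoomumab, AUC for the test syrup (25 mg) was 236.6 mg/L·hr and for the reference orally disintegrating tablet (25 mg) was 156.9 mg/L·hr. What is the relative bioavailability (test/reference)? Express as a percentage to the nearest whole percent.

F_rel = (AUC_test/D_test) / (AUC_ref/D_ref)
      = (236.6/25) / (156.9/25)
      = 9.464 / 6.276 = 1.5080 = 150.80%

F_rel = 151%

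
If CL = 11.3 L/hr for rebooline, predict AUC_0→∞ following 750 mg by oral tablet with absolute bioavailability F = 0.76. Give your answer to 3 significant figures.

AUC = 50.4 mg/L·hr

AUC_0→∞ = F × Dose / CL
        = 0.76 × 750 / 11.3 = 50.4425 mg/L·hr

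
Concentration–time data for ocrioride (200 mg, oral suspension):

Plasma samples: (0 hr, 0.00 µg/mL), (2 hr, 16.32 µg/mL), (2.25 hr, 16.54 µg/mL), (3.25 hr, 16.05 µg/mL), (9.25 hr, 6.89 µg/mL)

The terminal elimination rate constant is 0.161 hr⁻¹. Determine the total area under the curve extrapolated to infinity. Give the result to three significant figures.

AUC = 148 µg/mL·hr

Trapezoidal AUC_0→9.25:
  [0→2]: (0.00+16.32)/2 × 2 = 16.32
  [2→2.25]: (16.32+16.54)/2 × 0.25 = 4.1075
  [2.25→3.25]: (16.54+16.05)/2 × 1 = 16.295
  [3.25→9.25]: (16.05+6.89)/2 × 6 = 68.82
  Sum = 105.5425 µg/mL·hr
Extrapolated tail: C_last / k_e = 6.89 / 0.161 = 42.795
AUC_0→∞ = 105.5425 + 42.795 = 148.3375 µg/mL·hr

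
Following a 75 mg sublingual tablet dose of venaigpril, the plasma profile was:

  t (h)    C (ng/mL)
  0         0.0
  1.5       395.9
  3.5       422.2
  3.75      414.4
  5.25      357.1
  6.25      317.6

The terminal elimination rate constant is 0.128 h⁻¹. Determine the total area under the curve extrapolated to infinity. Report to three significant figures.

AUC = 4620 ng/mL·h

Trapezoidal AUC_0→6.25:
  [0→1.5]: (0.0+395.9)/2 × 1.5 = 296.925
  [1.5→3.5]: (395.9+422.2)/2 × 2 = 818.1
  [3.5→3.75]: (422.2+414.4)/2 × 0.25 = 104.575
  [3.75→5.25]: (414.4+357.1)/2 × 1.5 = 578.625
  [5.25→6.25]: (357.1+317.6)/2 × 1 = 337.35
  Sum = 2135.575 ng/mL·h
Extrapolated tail: C_last / k_e = 317.6 / 0.128 = 2481.250
AUC_0→∞ = 2135.575 + 2481.250 = 4616.825 ng/mL·h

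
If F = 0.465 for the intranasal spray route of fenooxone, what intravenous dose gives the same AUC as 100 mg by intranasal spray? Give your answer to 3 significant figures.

D_iv = 46.5 mg

Systemic exposure from an extravascular dose = F × D_ev, so the equivalent IV dose is F × D_ev.
D_iv = F × D_ev = 0.465 × 100 = 46.5 mg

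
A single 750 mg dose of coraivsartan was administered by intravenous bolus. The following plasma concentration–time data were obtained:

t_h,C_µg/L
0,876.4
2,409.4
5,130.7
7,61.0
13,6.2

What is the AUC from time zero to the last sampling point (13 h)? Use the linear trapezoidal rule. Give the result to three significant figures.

Trapezoidal AUC_0→13:
  [0→2]: (876.4+409.4)/2 × 2 = 1285.8
  [2→5]: (409.4+130.7)/2 × 3 = 810.15
  [5→7]: (130.7+61.0)/2 × 2 = 191.7
  [7→13]: (61.0+6.2)/2 × 6 = 201.6
  Sum = 2489.25 µg/L·h

AUC = 2490 µg/L·h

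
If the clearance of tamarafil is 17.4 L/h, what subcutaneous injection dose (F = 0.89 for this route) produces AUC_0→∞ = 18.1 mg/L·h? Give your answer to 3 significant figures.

Dose = CL × AUC_0→∞ / F
     = 17.4 × 18.1 / 0.89 = 353.865 mg

Dose = 354 mg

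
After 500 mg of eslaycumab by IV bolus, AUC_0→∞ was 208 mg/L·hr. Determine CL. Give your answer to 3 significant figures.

CL = 2.40 L/hr

CL = Dose_iv / AUC_0→∞
   = 500 / 208 = 2.40385 L/hr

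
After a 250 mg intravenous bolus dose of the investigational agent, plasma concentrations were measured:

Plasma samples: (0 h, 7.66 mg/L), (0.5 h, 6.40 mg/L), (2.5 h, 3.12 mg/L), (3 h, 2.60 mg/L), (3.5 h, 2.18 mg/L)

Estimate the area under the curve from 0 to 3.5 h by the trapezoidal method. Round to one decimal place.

AUC = 15.7 mg/L·h

Trapezoidal AUC_0→3.5:
  [0→0.5]: (7.66+6.40)/2 × 0.5 = 3.515
  [0.5→2.5]: (6.40+3.12)/2 × 2 = 9.52
  [2.5→3]: (3.12+2.60)/2 × 0.5 = 1.43
  [3→3.5]: (2.60+2.18)/2 × 0.5 = 1.195
  Sum = 15.66 mg/L·h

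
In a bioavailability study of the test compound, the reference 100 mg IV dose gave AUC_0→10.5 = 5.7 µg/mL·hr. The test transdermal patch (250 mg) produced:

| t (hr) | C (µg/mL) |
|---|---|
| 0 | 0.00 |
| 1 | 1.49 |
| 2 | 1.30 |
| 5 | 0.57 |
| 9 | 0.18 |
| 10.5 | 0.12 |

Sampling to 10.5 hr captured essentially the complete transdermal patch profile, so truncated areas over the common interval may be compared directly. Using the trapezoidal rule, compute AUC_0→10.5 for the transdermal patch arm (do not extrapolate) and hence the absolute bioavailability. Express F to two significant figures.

Trapezoidal AUC_0→10.5 (transdermal patch):
  [0→1]: (0.00+1.49)/2 × 1 = 0.745
  [1→2]: (1.49+1.30)/2 × 1 = 1.395
  [2→5]: (1.30+0.57)/2 × 3 = 2.805
  [5→9]: (0.57+0.18)/2 × 4 = 1.5
  [9→10.5]: (0.18+0.12)/2 × 1.5 = 0.225
  Sum = 6.67 µg/mL·hr
F = (AUC_ev/D_ev)/(AUC_iv/D_iv) = (6.67/250)/(5.7/100) = 0.02668/0.057 = 0.4681

F = 0.47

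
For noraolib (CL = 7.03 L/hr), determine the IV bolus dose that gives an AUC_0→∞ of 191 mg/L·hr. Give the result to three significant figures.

Dose = 1340 mg

Dose_iv = CL × AUC_0→∞
     = 7.03 × 191 = 1342.73 mg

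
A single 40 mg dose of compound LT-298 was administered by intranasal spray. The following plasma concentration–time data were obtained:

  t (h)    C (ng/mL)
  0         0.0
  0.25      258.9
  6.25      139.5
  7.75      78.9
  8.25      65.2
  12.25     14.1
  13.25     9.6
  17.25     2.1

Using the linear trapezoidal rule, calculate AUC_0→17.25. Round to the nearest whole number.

Trapezoidal AUC_0→17.25:
  [0→0.25]: (0.0+258.9)/2 × 0.25 = 32.3625
  [0.25→6.25]: (258.9+139.5)/2 × 6 = 1195.2
  [6.25→7.75]: (139.5+78.9)/2 × 1.5 = 163.8
  [7.75→8.25]: (78.9+65.2)/2 × 0.5 = 36.025
  [8.25→12.25]: (65.2+14.1)/2 × 4 = 158.6
  [12.25→13.25]: (14.1+9.6)/2 × 1 = 11.85
  [13.25→17.25]: (9.6+2.1)/2 × 4 = 23.4
  Sum = 1621.2375 ng/mL·h

AUC = 1621 ng/mL·h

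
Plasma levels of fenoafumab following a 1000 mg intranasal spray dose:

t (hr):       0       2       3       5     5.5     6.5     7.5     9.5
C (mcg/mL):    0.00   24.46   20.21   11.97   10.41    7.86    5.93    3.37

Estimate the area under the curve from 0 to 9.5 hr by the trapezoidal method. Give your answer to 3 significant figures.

Trapezoidal AUC_0→9.5:
  [0→2]: (0.00+24.46)/2 × 2 = 24.46
  [2→3]: (24.46+20.21)/2 × 1 = 22.335
  [3→5]: (20.21+11.97)/2 × 2 = 32.18
  [5→5.5]: (11.97+10.41)/2 × 0.5 = 5.595
  [5.5→6.5]: (10.41+7.86)/2 × 1 = 9.135
  [6.5→7.5]: (7.86+5.93)/2 × 1 = 6.895
  [7.5→9.5]: (5.93+3.37)/2 × 2 = 9.3
  Sum = 109.9 mcg/mL·hr

AUC = 110 mcg/mL·hr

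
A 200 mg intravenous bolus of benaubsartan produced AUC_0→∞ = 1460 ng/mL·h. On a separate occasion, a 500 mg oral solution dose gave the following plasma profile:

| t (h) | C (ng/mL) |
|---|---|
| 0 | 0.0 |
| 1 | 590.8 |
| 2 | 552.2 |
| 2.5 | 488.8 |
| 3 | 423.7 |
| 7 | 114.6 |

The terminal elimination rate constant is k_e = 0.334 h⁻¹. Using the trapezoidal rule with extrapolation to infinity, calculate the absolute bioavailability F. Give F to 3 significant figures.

F = 0.760

Trapezoidal AUC_0→7 (oral solution):
  [0→1]: (0.0+590.8)/2 × 1 = 295.4
  [1→2]: (590.8+552.2)/2 × 1 = 571.5
  [2→2.5]: (552.2+488.8)/2 × 0.5 = 260.25
  [2.5→3]: (488.8+423.7)/2 × 0.5 = 228.125
  [3→7]: (423.7+114.6)/2 × 4 = 1076.6
  Sum = 2431.875 ng/mL·h
Tail: C_last/k_e = 114.6/0.334 = 343.114
AUC_0→∞ (oral solution) = 2431.875 + 343.114 = 2774.989 ng/mL·h
F = (AUC_ev/D_ev)/(AUC_iv/D_iv) = (2774.989/500)/(1460/200) = 5.549978/7.3 = 0.7603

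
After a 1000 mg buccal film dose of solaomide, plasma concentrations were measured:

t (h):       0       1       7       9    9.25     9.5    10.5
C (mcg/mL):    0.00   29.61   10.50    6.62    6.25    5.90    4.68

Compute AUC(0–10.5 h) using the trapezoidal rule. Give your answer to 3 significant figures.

AUC = 161 mcg/mL·h

Trapezoidal AUC_0→10.5:
  [0→1]: (0.00+29.61)/2 × 1 = 14.805
  [1→7]: (29.61+10.50)/2 × 6 = 120.33
  [7→9]: (10.50+6.62)/2 × 2 = 17.12
  [9→9.25]: (6.62+6.25)/2 × 0.25 = 1.60875
  [9.25→9.5]: (6.25+5.90)/2 × 0.25 = 1.51875
  [9.5→10.5]: (5.90+4.68)/2 × 1 = 5.29
  Sum = 160.6725 mcg/mL·h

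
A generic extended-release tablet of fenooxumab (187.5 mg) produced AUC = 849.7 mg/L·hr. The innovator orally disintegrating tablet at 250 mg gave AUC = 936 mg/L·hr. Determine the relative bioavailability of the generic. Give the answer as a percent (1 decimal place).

F_rel = (AUC_test/D_test) / (AUC_ref/D_ref)
      = (849.7/187.5) / (936/250)
      = 4.53173 / 3.744 = 1.2104 = 121.04%

F_rel = 121.0%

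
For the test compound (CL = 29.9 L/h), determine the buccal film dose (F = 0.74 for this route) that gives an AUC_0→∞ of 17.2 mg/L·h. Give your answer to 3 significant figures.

Dose = CL × AUC_0→∞ / F
     = 29.9 × 17.2 / 0.74 = 694.973 mg

Dose = 695 mg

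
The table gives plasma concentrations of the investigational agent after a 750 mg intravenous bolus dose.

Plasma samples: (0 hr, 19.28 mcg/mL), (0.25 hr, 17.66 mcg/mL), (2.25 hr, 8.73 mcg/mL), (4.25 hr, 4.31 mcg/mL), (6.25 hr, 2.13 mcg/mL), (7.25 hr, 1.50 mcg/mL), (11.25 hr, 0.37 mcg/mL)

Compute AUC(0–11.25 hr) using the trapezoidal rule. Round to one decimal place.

Trapezoidal AUC_0→11.25:
  [0→0.25]: (19.28+17.66)/2 × 0.25 = 4.6175
  [0.25→2.25]: (17.66+8.73)/2 × 2 = 26.39
  [2.25→4.25]: (8.73+4.31)/2 × 2 = 13.04
  [4.25→6.25]: (4.31+2.13)/2 × 2 = 6.44
  [6.25→7.25]: (2.13+1.50)/2 × 1 = 1.815
  [7.25→11.25]: (1.50+0.37)/2 × 4 = 3.74
  Sum = 56.0425 mcg/mL·hr

AUC = 56.0 mcg/mL·hr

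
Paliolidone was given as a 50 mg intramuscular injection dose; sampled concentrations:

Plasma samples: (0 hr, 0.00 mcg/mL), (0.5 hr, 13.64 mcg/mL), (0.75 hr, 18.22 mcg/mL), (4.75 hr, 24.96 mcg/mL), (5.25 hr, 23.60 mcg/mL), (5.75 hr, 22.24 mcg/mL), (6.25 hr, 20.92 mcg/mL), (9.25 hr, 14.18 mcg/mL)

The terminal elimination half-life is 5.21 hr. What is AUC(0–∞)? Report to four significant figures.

Trapezoidal AUC_0→9.25:
  [0→0.5]: (0.00+13.64)/2 × 0.5 = 3.41
  [0.5→0.75]: (13.64+18.22)/2 × 0.25 = 3.9825
  [0.75→4.75]: (18.22+24.96)/2 × 4 = 86.36
  [4.75→5.25]: (24.96+23.60)/2 × 0.5 = 12.14
  [5.25→5.75]: (23.60+22.24)/2 × 0.5 = 11.46
  [5.75→6.25]: (22.24+20.92)/2 × 0.5 = 10.79
  [6.25→9.25]: (20.92+14.18)/2 × 3 = 52.65
  Sum = 180.7925 mcg/mL·hr
k_e = ln2 / t½ = 0.693147 / 5.21 = 0.1330 hr^-1
Extrapolated tail: C_last / k_e = 14.18 / 0.133 = 106.617
AUC_0→∞ = 180.7925 + 106.617 = 287.4095 mcg/mL·hr

AUC = 287.4 mcg/mL·hr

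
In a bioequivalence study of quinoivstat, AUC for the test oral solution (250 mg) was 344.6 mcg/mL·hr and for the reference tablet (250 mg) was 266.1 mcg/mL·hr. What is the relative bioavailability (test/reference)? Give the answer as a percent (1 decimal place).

F_rel = (AUC_test/D_test) / (AUC_ref/D_ref)
      = (344.6/250) / (266.1/250)
      = 1.3784 / 1.0644 = 1.2950 = 129.50%

F_rel = 129.5%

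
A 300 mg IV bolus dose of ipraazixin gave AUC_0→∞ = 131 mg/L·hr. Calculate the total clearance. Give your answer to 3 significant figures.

CL = 2.29 L/hr

CL = Dose_iv / AUC_0→∞
   = 300 / 131 = 2.29008 L/hr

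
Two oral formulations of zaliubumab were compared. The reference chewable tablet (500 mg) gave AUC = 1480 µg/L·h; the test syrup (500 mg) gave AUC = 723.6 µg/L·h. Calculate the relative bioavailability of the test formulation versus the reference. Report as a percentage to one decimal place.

F_rel = 48.9%

F_rel = (AUC_test/D_test) / (AUC_ref/D_ref)
      = (723.6/500) / (1480/500)
      = 1.4472 / 2.96 = 0.4889 = 48.89%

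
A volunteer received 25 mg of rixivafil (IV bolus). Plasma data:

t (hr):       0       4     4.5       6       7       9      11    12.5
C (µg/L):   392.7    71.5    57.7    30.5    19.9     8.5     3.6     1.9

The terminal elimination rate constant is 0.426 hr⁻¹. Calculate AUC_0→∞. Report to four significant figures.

AUC = 1101 µg/L·hr

Trapezoidal AUC_0→12.5:
  [0→4]: (392.7+71.5)/2 × 4 = 928.4
  [4→4.5]: (71.5+57.7)/2 × 0.5 = 32.3
  [4.5→6]: (57.7+30.5)/2 × 1.5 = 66.15
  [6→7]: (30.5+19.9)/2 × 1 = 25.2
  [7→9]: (19.9+8.5)/2 × 2 = 28.4
  [9→11]: (8.5+3.6)/2 × 2 = 12.1
  [11→12.5]: (3.6+1.9)/2 × 1.5 = 4.125
  Sum = 1096.675 µg/L·hr
Extrapolated tail: C_last / k_e = 1.9 / 0.426 = 4.460
AUC_0→∞ = 1096.675 + 4.460 = 1101.135 µg/L·hr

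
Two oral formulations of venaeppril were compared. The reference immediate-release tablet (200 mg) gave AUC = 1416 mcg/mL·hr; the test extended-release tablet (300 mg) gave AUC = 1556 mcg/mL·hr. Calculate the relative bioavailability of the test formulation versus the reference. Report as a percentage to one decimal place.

F_rel = 73.3%

F_rel = (AUC_test/D_test) / (AUC_ref/D_ref)
      = (1556/300) / (1416/200)
      = 5.18667 / 7.08 = 0.7326 = 73.26%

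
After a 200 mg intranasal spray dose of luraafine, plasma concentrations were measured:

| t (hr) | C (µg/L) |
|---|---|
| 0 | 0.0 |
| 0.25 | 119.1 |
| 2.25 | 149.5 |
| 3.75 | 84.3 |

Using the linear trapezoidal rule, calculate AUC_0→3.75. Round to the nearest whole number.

Trapezoidal AUC_0→3.75:
  [0→0.25]: (0.0+119.1)/2 × 0.25 = 14.8875
  [0.25→2.25]: (119.1+149.5)/2 × 2 = 268.6
  [2.25→3.75]: (149.5+84.3)/2 × 1.5 = 175.35
  Sum = 458.8375 µg/L·hr

AUC = 459 µg/L·hr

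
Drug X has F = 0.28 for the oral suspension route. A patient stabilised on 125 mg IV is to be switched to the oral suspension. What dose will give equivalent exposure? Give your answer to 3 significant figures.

For equal systemic exposure: F × D_ev = D_iv
D_ev = D_iv / F = 125 / 0.28 = 446.429 mg

D_oral = 446 mg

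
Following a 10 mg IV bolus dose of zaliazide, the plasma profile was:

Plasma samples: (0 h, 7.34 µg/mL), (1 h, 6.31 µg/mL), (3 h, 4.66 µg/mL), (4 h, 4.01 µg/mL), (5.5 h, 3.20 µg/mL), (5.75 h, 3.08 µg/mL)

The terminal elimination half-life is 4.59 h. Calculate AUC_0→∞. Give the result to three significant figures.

Trapezoidal AUC_0→5.75:
  [0→1]: (7.34+6.31)/2 × 1 = 6.825
  [1→3]: (6.31+4.66)/2 × 2 = 10.97
  [3→4]: (4.66+4.01)/2 × 1 = 4.335
  [4→5.5]: (4.01+3.20)/2 × 1.5 = 5.4075
  [5.5→5.75]: (3.20+3.08)/2 × 0.25 = 0.785
  Sum = 28.3225 µg/mL·h
k_e = ln2 / t½ = 0.693147 / 4.59 = 0.1510 h^-1
Extrapolated tail: C_last / k_e = 3.08 / 0.151 = 20.397
AUC_0→∞ = 28.3225 + 20.397 = 48.7195 µg/mL·h

AUC = 48.7 µg/mL·h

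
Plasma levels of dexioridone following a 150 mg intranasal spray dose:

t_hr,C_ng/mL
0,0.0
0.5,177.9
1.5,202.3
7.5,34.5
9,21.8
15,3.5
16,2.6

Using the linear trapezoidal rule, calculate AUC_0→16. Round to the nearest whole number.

Trapezoidal AUC_0→16:
  [0→0.5]: (0.0+177.9)/2 × 0.5 = 44.475
  [0.5→1.5]: (177.9+202.3)/2 × 1 = 190.1
  [1.5→7.5]: (202.3+34.5)/2 × 6 = 710.4
  [7.5→9]: (34.5+21.8)/2 × 1.5 = 42.225
  [9→15]: (21.8+3.5)/2 × 6 = 75.9
  [15→16]: (3.5+2.6)/2 × 1 = 3.05
  Sum = 1066.15 ng/mL·hr

AUC = 1066 ng/mL·hr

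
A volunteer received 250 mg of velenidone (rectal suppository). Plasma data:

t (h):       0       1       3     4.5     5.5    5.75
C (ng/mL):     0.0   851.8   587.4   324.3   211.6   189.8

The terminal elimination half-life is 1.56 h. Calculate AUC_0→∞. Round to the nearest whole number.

Trapezoidal AUC_0→5.75:
  [0→1]: (0.0+851.8)/2 × 1 = 425.9
  [1→3]: (851.8+587.4)/2 × 2 = 1439.2
  [3→4.5]: (587.4+324.3)/2 × 1.5 = 683.775
  [4.5→5.5]: (324.3+211.6)/2 × 1 = 267.95
  [5.5→5.75]: (211.6+189.8)/2 × 0.25 = 50.175
  Sum = 2867.0 ng/mL·h
k_e = ln2 / t½ = 0.693147 / 1.56 = 0.4443 h^-1
Extrapolated tail: C_last / k_e = 189.8 / 0.4443 = 427.189
AUC_0→∞ = 2867.0 + 427.189 = 3294.189 ng/mL·h

AUC = 3294 ng/mL·h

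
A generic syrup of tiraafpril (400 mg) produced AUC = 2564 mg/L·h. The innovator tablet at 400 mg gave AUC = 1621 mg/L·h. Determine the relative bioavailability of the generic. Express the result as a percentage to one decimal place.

F_rel = (AUC_test/D_test) / (AUC_ref/D_ref)
      = (2564/400) / (1621/400)
      = 6.41 / 4.0525 = 1.5817 = 158.17%

F_rel = 158.2%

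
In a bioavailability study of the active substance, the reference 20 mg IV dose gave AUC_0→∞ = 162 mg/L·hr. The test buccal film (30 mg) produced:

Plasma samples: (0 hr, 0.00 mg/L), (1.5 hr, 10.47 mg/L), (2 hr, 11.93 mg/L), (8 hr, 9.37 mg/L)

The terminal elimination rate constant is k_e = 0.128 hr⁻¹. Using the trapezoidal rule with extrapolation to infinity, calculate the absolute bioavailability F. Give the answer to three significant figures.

F = 0.620

Trapezoidal AUC_0→8 (buccal film):
  [0→1.5]: (0.00+10.47)/2 × 1.5 = 7.8525
  [1.5→2]: (10.47+11.93)/2 × 0.5 = 5.6
  [2→8]: (11.93+9.37)/2 × 6 = 63.9
  Sum = 77.3525 mg/L·hr
Tail: C_last/k_e = 9.37/0.128 = 73.203
AUC_0→∞ (buccal film) = 77.3525 + 73.203 = 150.5555 mg/L·hr
F = (AUC_ev/D_ev)/(AUC_iv/D_iv) = (150.5555/30)/(162/20) = 5.01852/8.1 = 0.6196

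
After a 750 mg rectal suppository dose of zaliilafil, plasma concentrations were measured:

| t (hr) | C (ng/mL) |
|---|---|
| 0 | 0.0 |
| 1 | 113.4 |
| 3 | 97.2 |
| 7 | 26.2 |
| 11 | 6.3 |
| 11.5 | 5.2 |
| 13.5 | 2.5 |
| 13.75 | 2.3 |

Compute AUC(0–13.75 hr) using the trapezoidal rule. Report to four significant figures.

Trapezoidal AUC_0→13.75:
  [0→1]: (0.0+113.4)/2 × 1 = 56.7
  [1→3]: (113.4+97.2)/2 × 2 = 210.6
  [3→7]: (97.2+26.2)/2 × 4 = 246.8
  [7→11]: (26.2+6.3)/2 × 4 = 65.0
  [11→11.5]: (6.3+5.2)/2 × 0.5 = 2.875
  [11.5→13.5]: (5.2+2.5)/2 × 2 = 7.7
  [13.5→13.75]: (2.5+2.3)/2 × 0.25 = 0.6
  Sum = 590.275 ng/mL·hr

AUC = 590.3 ng/mL·hr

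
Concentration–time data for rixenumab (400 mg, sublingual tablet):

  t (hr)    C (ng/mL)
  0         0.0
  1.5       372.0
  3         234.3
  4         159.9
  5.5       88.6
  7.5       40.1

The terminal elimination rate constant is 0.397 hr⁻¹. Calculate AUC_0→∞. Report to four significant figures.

Trapezoidal AUC_0→7.5:
  [0→1.5]: (0.0+372.0)/2 × 1.5 = 279.0
  [1.5→3]: (372.0+234.3)/2 × 1.5 = 454.725
  [3→4]: (234.3+159.9)/2 × 1 = 197.1
  [4→5.5]: (159.9+88.6)/2 × 1.5 = 186.375
  [5.5→7.5]: (88.6+40.1)/2 × 2 = 128.7
  Sum = 1245.9 ng/mL·hr
Extrapolated tail: C_last / k_e = 40.1 / 0.397 = 101.008
AUC_0→∞ = 1245.9 + 101.008 = 1346.908 ng/mL·hr

AUC = 1347 ng/mL·hr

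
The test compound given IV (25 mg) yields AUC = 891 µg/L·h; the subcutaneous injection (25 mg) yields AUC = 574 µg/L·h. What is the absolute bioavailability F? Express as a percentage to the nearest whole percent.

F = (AUC_ev / D_ev) / (AUC_iv / D_iv)
  = (574/25) / (891/25)
  = 22.96 / 35.64 = 0.6442
  = 64.42%

F = 64%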